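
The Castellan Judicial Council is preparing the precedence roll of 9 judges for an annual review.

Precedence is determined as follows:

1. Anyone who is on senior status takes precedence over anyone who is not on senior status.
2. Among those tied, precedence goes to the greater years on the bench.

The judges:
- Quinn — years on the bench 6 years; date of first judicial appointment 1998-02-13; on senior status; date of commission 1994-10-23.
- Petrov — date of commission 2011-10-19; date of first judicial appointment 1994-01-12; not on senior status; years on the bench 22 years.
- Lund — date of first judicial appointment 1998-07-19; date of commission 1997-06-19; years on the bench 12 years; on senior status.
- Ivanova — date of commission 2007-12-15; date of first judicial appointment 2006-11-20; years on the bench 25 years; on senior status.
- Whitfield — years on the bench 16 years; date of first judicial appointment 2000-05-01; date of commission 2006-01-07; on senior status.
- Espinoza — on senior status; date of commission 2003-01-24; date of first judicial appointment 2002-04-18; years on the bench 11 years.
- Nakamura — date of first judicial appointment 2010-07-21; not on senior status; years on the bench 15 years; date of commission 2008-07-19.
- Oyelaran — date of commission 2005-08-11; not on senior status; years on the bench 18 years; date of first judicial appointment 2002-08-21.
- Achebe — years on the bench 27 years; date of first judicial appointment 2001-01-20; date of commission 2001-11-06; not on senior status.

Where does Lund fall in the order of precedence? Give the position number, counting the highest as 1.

By the first rule: Ivanova, Whitfield, Lund, Espinoza and Quinn (each on senior status); then Achebe, Petrov, Oyelaran and Nakamura (each not on senior status).
Among Ivanova, Whitfield, Lund, Espinoza and Quinn, by years on the bench (higher first): Ivanova (25 years) before Whitfield (16 years) before Lund (12 years) before Espinoza (11 years) before Quinn (6 years).
Among Achebe, Petrov, Oyelaran and Nakamura, by years on the bench (higher first): Achebe (27 years) before Petrov (22 years) before Oyelaran (18 years) before Nakamura (15 years).
Order: Ivanova, Whitfield, Lund, Espinoza, Quinn, Achebe, Petrov, Oyelaran, Nakamura. So position 3.

3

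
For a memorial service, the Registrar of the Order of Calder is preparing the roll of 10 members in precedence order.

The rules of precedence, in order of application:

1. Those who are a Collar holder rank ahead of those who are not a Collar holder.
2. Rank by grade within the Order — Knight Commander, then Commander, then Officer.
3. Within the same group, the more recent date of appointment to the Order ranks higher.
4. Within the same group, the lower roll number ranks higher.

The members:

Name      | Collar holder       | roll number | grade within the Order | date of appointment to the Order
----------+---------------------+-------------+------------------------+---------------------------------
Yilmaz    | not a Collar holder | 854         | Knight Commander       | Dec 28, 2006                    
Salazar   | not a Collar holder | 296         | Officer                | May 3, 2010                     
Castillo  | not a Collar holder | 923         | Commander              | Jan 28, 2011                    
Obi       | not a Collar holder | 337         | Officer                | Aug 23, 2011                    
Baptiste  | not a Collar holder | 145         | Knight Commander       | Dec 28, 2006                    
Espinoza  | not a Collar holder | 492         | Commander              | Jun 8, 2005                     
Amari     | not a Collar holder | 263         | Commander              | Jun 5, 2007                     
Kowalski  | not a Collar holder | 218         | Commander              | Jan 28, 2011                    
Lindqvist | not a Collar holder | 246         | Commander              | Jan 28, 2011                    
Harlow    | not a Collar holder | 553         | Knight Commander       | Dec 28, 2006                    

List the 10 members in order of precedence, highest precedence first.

By the first rule: Baptiste, Harlow, Yilmaz, Kowalski, Lindqvist, Castillo, Amari, Espinoza, Obi and Salazar (each not a Collar holder).
Among Baptiste, Harlow, Yilmaz, Kowalski, Lindqvist, Castillo, Amari, Espinoza, Obi and Salazar, by grade within the Order: Baptiste, Harlow and Yilmaz (Knight Commander) before Kowalski, Lindqvist, Castillo, Amari and Espinoza (Commander) before Obi and Salazar (Officer).
Baptiste, Harlow and Yilmaz all have date of appointment to the Order Dec 28, 2006, so the next rule applies.
Among Baptiste, Harlow and Yilmaz, by roll number (lower first): Baptiste (145) before Harlow (553) before Yilmaz (854).
Among Kowalski, Lindqvist, Castillo, Amari and Espinoza, by date of appointment to the Order (later first): Kowalski, Lindqvist and Castillo (Jan 28, 2011) before Amari (Jun 5, 2007) before Espinoza (Jun 8, 2005).
Among Kowalski, Lindqvist and Castillo, by roll number (lower first): Kowalski (218) before Lindqvist (246) before Castillo (923).
Among Obi and Salazar, by date of appointment to the Order (later first): Obi (Aug 23, 2011) before Salazar (May 3, 2010).
Full order: Baptiste, Harlow, Yilmaz, Kowalski, Lindqvist, Castillo, Amari, Espinoza, Obi, Salazar.

Baptiste, Harlow, Yilmaz, Kowalski, Lindqvist, Castillo, Amari, Espinoza, Obi, Salazar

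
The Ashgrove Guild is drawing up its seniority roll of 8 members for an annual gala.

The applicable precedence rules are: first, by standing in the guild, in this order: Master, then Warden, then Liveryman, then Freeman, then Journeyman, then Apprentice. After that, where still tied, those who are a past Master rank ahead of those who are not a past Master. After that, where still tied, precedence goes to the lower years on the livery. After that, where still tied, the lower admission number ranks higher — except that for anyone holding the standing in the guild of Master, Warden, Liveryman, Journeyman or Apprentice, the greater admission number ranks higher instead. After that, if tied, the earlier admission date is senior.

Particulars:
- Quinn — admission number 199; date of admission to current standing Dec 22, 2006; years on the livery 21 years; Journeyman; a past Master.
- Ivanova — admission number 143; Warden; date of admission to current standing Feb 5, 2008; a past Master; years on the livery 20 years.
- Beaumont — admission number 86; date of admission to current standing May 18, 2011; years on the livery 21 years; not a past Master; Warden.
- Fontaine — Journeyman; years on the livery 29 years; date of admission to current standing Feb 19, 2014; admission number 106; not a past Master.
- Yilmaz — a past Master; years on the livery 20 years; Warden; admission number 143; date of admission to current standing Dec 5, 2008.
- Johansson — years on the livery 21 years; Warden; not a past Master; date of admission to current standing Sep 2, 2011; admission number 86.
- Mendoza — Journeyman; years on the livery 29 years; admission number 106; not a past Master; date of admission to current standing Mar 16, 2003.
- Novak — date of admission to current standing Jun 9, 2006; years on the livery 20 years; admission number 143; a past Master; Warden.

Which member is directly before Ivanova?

Novak

By standing in the guild: Novak, Ivanova, Yilmaz, Beaumont and Johansson (Warden); then Quinn, Mendoza and Fontaine (Journeyman).
Among Novak, Ivanova, Yilmaz, Beaumont and Johansson, a past Master before not a past Master: Novak, Ivanova and Yilmaz (a past Master) before Beaumont and Johansson (not a past Master).
Novak, Ivanova and Yilmaz all have years on the livery 20 years, so the next rule applies.
Novak, Ivanova and Yilmaz all have admission number 143, so the next rule applies.
Among Novak, Ivanova and Yilmaz, by date of admission to current standing (earlier first): Novak (Jun 9, 2006) before Ivanova (Feb 5, 2008) before Yilmaz (Dec 5, 2008).
Beaumont and Johansson both have years on the livery 21 years, so the next rule applies.
Beaumont and Johansson both have admission number 86, so the next rule applies.
Among Beaumont and Johansson, by date of admission to current standing (earlier first): Beaumont (May 18, 2011) before Johansson (Sep 2, 2011).
Among Quinn, Mendoza and Fontaine, a past Master before not a past Master: Quinn (a past Master) before Mendoza and Fontaine (not a past Master).
Mendoza and Fontaine both have years on the livery 29 years, so the next rule applies.
Mendoza and Fontaine both have admission number 106, so the next rule applies.
Among Mendoza and Fontaine, by date of admission to current standing (earlier first): Mendoza (Mar 16, 2003) before Fontaine (Feb 19, 2014).
Order: Novak, Ivanova, Yilmaz, Beaumont, Johansson, Quinn, Mendoza, Fontaine.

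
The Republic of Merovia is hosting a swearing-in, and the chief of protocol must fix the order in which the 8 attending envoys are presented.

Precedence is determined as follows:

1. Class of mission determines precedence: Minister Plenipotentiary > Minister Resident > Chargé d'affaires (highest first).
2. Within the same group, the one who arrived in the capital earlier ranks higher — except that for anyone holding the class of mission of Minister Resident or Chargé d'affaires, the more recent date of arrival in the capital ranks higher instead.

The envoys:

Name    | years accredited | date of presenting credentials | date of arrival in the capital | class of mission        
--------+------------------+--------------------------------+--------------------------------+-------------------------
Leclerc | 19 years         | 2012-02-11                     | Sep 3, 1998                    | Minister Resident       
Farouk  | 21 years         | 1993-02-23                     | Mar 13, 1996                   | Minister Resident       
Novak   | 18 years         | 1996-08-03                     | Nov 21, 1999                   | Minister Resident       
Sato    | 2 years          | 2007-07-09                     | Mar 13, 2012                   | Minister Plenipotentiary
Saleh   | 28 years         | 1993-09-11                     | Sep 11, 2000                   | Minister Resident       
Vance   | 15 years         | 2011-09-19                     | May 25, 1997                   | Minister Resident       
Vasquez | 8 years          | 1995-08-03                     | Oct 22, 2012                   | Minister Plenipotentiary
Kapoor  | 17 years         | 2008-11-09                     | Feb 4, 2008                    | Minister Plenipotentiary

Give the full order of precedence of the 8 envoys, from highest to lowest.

By class of mission: Kapoor, Sato and Vasquez (Minister Plenipotentiary); then Saleh, Novak, Leclerc, Vance and Farouk (Minister Resident).
Among Kapoor, Sato and Vasquez, by date of arrival in the capital (earlier first): Kapoor (Feb 4, 2008) before Sato (Mar 13, 2012) before Vasquez (Oct 22, 2012).
Among Saleh, Novak, Leclerc, Vance and Farouk, by date of arrival in the capital (later first) (reversed rule for this group): Saleh (Sep 11, 2000) before Novak (Nov 21, 1999) before Leclerc (Sep 3, 1998) before Vance (May 25, 1997) before Farouk (Mar 13, 1996).
Full order: Kapoor, Sato, Vasquez, Saleh, Novak, Leclerc, Vance, Farouk.

Kapoor, Sato, Vasquez, Saleh, Novak, Leclerc, Vance, Farouk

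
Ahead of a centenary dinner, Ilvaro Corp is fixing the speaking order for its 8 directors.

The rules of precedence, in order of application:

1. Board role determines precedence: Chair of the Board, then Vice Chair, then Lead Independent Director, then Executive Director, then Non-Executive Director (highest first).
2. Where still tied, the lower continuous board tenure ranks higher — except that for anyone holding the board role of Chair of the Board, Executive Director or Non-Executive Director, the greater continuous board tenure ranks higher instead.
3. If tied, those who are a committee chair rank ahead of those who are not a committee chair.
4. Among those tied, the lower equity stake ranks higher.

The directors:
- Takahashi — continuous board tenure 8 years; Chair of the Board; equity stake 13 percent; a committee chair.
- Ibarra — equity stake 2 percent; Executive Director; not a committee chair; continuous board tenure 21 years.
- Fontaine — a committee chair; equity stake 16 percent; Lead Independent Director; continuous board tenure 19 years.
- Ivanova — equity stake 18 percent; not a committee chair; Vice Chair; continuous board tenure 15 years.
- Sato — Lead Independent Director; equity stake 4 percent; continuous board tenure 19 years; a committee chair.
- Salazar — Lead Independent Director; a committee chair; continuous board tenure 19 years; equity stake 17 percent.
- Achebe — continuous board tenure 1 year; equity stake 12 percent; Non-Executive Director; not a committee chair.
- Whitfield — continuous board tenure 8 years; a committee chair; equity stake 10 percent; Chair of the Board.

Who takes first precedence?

By board role: Whitfield and Takahashi (Chair of the Board); then Ivanova (Vice Chair); then Sato, Fontaine and Salazar (Lead Independent Director); then Ibarra (Executive Director); then Achebe (Non-Executive Director).
Whitfield and Takahashi both have continuous board tenure 8 years, so the next rule applies.
Whitfield and Takahashi are each a committee chair, so the next rule applies.
Among Whitfield and Takahashi, by equity stake (lower first): Whitfield (10 percent) before Takahashi (13 percent).
Sato, Fontaine and Salazar all have continuous board tenure 19 years, so the next rule applies.
Sato, Fontaine and Salazar are each a committee chair, so the next rule applies.
Among Sato, Fontaine and Salazar, by equity stake (lower first): Sato (4 percent) before Fontaine (16 percent) before Salazar (17 percent).
Order: Whitfield, Takahashi, Ivanova, Sato, Fontaine, Salazar, Ibarra, Achebe.

Whitfield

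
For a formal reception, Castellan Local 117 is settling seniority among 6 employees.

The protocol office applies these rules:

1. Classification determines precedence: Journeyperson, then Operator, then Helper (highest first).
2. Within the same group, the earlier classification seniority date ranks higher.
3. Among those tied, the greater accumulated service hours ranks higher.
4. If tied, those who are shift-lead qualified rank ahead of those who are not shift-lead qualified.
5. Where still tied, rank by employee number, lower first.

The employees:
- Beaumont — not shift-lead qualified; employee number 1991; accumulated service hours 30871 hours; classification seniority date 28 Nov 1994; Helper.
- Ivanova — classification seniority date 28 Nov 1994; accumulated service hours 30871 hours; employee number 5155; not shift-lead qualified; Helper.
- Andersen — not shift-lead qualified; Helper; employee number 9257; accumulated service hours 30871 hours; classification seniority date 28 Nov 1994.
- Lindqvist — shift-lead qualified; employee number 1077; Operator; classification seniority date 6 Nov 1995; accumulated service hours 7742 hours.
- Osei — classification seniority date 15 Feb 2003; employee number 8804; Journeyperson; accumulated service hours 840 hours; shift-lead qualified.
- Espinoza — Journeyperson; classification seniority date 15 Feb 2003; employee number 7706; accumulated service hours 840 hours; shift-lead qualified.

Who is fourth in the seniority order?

By classification: Espinoza and Osei (Journeyperson); then Lindqvist (Operator); then Beaumont, Ivanova and Andersen (Helper).
Espinoza and Osei both have classification seniority date 15 Feb 2003, so the next rule applies.
Espinoza and Osei both have accumulated service hours 840 hours, so the next rule applies.
Espinoza and Osei are each shift-lead qualified, so the next rule applies.
Among Espinoza and Osei, by employee number (lower first): Espinoza (7706) before Osei (8804).
Beaumont, Ivanova and Andersen all have classification seniority date 28 Nov 1994, so the next rule applies.
Beaumont, Ivanova and Andersen all have accumulated service hours 30871 hours, so the next rule applies.
Beaumont, Ivanova and Andersen are each not shift-lead qualified, so the next rule applies.
Among Beaumont, Ivanova and Andersen, by employee number (lower first): Beaumont (1991) before Ivanova (5155) before Andersen (9257).
Order: Espinoza, Osei, Lindqvist, Beaumont, Ivanova, Andersen.

Beaumont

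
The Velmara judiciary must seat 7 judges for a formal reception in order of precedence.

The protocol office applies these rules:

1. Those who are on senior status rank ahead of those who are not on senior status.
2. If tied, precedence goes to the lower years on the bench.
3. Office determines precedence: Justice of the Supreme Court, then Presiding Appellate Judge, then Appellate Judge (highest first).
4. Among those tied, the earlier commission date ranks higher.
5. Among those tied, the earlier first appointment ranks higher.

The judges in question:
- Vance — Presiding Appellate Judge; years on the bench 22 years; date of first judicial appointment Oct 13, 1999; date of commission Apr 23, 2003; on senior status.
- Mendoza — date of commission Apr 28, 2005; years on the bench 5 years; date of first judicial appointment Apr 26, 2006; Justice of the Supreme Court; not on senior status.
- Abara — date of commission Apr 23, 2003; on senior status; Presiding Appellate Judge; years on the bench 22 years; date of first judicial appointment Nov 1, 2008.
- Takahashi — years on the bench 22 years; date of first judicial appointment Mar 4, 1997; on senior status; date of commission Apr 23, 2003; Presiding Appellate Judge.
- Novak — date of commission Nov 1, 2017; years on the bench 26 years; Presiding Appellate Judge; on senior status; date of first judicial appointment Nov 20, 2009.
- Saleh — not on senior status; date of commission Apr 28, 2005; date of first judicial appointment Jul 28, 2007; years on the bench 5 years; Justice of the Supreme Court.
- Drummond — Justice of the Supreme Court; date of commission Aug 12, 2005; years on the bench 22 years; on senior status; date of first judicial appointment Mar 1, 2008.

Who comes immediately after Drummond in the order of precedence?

By the first rule: Drummond, Takahashi, Vance, Abara and Novak (each on senior status); then Mendoza and Saleh (both not on senior status).
Among Drummond, Takahashi, Vance, Abara and Novak, by years on the bench (lower first): Drummond, Takahashi, Vance and Abara (22 years) before Novak (26 years).
Among Drummond, Takahashi, Vance and Abara, by office: Drummond (Justice of the Supreme Court) before Takahashi, Vance and Abara (Presiding Appellate Judge).
Takahashi, Vance and Abara all have date of commission Apr 23, 2003, so the next rule applies.
Among Takahashi, Vance and Abara, by date of first judicial appointment (earlier first): Takahashi (Mar 4, 1997) before Vance (Oct 13, 1999) before Abara (Nov 1, 2008).
Mendoza and Saleh both have years on the bench 5 years, so the next rule applies.
Mendoza and Saleh are each Justice of the Supreme Court, so the next rule applies.
Mendoza and Saleh both have date of commission Apr 28, 2005, so the next rule applies.
Among Mendoza and Saleh, by date of first judicial appointment (earlier first): Mendoza (Apr 26, 2006) before Saleh (Jul 28, 2007).
Order: Drummond, Takahashi, Vance, Abara, Novak, Mendoza, Saleh.

Takahashi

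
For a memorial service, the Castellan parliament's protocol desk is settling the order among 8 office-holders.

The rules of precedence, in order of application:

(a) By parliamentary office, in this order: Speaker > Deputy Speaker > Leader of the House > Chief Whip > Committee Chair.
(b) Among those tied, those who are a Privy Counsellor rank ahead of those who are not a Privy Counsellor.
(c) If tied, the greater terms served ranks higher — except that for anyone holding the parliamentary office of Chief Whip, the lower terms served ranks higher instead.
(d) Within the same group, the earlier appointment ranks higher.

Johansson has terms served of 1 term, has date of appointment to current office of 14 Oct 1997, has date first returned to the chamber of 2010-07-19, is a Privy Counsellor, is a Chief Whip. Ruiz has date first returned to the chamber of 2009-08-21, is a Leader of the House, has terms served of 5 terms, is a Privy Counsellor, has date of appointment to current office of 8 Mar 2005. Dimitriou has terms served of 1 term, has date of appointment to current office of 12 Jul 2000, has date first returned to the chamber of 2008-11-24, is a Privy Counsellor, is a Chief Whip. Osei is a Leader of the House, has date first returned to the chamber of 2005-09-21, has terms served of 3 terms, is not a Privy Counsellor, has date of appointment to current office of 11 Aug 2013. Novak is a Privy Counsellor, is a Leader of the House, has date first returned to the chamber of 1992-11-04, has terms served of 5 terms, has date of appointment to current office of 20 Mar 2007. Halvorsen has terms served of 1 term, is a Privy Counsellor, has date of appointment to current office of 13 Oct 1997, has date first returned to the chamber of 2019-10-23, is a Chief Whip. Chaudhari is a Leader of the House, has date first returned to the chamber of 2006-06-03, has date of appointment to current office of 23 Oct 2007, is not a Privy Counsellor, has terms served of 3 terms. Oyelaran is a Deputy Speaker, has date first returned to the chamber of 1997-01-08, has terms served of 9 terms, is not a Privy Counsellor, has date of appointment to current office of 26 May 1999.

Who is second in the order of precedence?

Ruiz

By parliamentary office: Oyelaran (Deputy Speaker); then Ruiz, Novak, Chaudhari and Osei (Leader of the House); then Halvorsen, Johansson and Dimitriou (Chief Whip).
Among Ruiz, Novak, Chaudhari and Osei, a Privy Counsellor before not a Privy Counsellor: Ruiz and Novak (a Privy Counsellor) before Chaudhari and Osei (not a Privy Counsellor).
Ruiz and Novak both have terms served 5 terms, so the next rule applies.
Among Ruiz and Novak, by date of appointment to current office (earlier first): Ruiz (8 Mar 2005) before Novak (20 Mar 2007).
Chaudhari and Osei both have terms served 3 terms, so the next rule applies.
Among Chaudhari and Osei, by date of appointment to current office (earlier first): Chaudhari (23 Oct 2007) before Osei (11 Aug 2013).
Halvorsen, Johansson and Dimitriou are each a Privy Counsellor, so the next rule applies.
Halvorsen, Johansson and Dimitriou all have terms served 1 term, so the next rule applies.
Among Halvorsen, Johansson and Dimitriou, by date of appointment to current office (earlier first): Halvorsen (13 Oct 1997) before Johansson (14 Oct 1997) before Dimitriou (12 Jul 2000).
Order: Oyelaran, Ruiz, Novak, Chaudhari, Osei, Halvorsen, Johansson, Dimitriou.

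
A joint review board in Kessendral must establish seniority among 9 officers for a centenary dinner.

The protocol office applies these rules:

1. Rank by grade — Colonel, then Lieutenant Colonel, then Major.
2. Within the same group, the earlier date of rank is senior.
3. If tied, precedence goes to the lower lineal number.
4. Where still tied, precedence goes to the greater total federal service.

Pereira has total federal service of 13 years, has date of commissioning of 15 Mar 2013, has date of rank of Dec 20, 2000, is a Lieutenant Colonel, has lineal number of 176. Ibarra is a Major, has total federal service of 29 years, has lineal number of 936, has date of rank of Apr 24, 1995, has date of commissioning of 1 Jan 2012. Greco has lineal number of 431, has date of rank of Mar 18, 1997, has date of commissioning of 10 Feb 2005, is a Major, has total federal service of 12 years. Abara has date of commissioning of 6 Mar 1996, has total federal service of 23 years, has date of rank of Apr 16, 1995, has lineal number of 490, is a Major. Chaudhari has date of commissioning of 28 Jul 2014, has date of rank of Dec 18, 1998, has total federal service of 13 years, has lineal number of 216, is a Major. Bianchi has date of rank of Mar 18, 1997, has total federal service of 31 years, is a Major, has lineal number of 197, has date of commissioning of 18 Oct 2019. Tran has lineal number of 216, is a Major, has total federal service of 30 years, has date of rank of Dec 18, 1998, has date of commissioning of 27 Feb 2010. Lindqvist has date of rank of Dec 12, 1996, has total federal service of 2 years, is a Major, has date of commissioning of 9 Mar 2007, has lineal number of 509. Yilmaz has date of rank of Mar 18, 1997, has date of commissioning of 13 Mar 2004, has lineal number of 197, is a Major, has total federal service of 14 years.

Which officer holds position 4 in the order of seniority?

Lindqvist

By grade: Pereira (Lieutenant Colonel); then Abara, Ibarra, Lindqvist, Bianchi, Yilmaz, Greco, Tran and Chaudhari (Major).
Among Abara, Ibarra, Lindqvist, Bianchi, Yilmaz, Greco, Tran and Chaudhari, by date of rank (earlier first): Abara (Apr 16, 1995) before Ibarra (Apr 24, 1995) before Lindqvist (Dec 12, 1996) before Bianchi, Yilmaz and Greco (Mar 18, 1997) before Tran and Chaudhari (Dec 18, 1998).
Among Bianchi, Yilmaz and Greco, by lineal number (lower first): Bianchi and Yilmaz (197) before Greco (431).
Among Bianchi and Yilmaz, by total federal service (higher first): Bianchi (31 years) before Yilmaz (14 years).
Tran and Chaudhari both have lineal number 216, so the next rule applies.
Among Tran and Chaudhari, by total federal service (higher first): Tran (30 years) before Chaudhari (13 years).
Order: Pereira, Abara, Ibarra, Lindqvist, Bianchi, Yilmaz, Greco, Tran, Chaudhari.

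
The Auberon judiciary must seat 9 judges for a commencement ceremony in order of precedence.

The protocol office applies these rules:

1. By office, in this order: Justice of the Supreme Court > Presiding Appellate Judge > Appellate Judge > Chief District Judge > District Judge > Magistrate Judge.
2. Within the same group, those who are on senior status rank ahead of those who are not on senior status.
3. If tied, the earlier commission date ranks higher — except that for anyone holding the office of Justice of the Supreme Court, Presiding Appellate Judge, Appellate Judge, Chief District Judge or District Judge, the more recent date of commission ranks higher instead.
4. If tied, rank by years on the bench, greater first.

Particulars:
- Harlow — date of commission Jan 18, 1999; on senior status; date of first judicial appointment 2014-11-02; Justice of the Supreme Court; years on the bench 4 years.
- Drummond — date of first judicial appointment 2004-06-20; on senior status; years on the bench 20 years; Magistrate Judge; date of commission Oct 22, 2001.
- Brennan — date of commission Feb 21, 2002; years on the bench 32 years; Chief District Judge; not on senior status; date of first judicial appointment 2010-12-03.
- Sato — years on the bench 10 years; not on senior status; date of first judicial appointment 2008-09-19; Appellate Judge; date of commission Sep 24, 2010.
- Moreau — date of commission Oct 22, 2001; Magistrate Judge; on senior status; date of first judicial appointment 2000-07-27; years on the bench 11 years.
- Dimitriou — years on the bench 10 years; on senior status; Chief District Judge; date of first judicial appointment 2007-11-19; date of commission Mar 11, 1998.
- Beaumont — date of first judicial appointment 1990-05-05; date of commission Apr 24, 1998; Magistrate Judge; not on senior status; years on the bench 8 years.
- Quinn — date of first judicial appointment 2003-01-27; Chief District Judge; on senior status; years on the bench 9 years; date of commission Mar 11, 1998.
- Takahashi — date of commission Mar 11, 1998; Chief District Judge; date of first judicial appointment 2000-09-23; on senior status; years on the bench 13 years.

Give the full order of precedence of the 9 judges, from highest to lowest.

By office: Harlow (Justice of the Supreme Court); then Sato (Appellate Judge); then Takahashi, Dimitriou, Quinn and Brennan (Chief District Judge); then Drummond, Moreau and Beaumont (Magistrate Judge).
Among Takahashi, Dimitriou, Quinn and Brennan, on senior status before not on senior status: Takahashi, Dimitriou and Quinn (on senior status) before Brennan (not on senior status).
Takahashi, Dimitriou and Quinn all have date of commission Mar 11, 1998, so the next rule applies.
Among Takahashi, Dimitriou and Quinn, by years on the bench (higher first): Takahashi (13 years) before Dimitriou (10 years) before Quinn (9 years).
Among Drummond, Moreau and Beaumont, on senior status before not on senior status: Drummond and Moreau (on senior status) before Beaumont (not on senior status).
Drummond and Moreau both have date of commission Oct 22, 2001, so the next rule applies.
Among Drummond and Moreau, by years on the bench (higher first): Drummond (20 years) before Moreau (11 years).
Full order: Harlow, Sato, Takahashi, Dimitriou, Quinn, Brennan, Drummond, Moreau, Beaumont.

Harlow, Sato, Takahashi, Dimitriou, Quinn, Brennan, Drummond, Moreau, Beaumont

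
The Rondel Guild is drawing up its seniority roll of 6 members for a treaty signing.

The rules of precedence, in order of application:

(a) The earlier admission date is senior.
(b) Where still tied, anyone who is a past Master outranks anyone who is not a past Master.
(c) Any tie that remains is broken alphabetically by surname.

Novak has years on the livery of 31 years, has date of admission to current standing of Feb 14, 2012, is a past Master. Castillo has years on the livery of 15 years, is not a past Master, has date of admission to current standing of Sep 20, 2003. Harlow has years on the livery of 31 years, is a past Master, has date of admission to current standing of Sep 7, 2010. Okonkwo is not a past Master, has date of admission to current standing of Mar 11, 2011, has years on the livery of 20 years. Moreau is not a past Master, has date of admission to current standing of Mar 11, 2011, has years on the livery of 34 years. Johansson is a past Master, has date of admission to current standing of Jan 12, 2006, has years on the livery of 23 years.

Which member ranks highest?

Castillo

By date of admission to current standing (earlier first): Castillo (Sep 20, 2003); then Johansson (Jan 12, 2006); then Harlow (Sep 7, 2010); then Moreau and Okonkwo (both Mar 11, 2011); then Novak (Feb 14, 2012).
Moreau and Okonkwo are each not a past Master, so the next rule applies.
Among Moreau and Okonkwo, alphabetically by surname: Moreau before Okonkwo.
Order: Castillo, Johansson, Harlow, Moreau, Okonkwo, Novak.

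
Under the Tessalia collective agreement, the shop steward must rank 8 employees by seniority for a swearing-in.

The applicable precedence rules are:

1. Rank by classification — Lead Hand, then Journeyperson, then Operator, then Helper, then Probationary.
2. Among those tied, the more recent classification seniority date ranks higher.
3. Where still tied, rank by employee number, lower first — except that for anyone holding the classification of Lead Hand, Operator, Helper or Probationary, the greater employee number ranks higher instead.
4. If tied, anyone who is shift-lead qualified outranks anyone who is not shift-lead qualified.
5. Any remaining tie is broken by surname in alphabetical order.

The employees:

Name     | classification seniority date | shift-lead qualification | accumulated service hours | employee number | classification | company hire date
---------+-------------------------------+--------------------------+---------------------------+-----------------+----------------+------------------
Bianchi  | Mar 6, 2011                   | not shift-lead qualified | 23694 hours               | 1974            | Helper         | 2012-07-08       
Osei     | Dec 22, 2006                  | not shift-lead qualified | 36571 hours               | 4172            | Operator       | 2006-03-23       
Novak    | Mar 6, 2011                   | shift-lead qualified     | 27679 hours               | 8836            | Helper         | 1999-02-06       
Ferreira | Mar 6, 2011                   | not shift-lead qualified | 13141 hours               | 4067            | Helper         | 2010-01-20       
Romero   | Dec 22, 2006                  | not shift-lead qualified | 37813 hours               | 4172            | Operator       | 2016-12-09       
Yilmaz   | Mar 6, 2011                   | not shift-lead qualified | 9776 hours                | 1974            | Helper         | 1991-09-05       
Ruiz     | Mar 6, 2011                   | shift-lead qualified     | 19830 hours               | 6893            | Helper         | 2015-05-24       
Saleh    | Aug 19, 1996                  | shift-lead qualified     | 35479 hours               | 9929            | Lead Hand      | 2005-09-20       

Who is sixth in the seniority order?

Ferreira

By classification: Saleh (Lead Hand); then Osei and Romero (Operator); then Novak, Ruiz, Ferreira, Bianchi and Yilmaz (Helper).
Osei and Romero both have classification seniority date Dec 22, 2006, so the next rule applies.
Osei and Romero both have employee number 4172, so the next rule applies.
Osei and Romero are each not shift-lead qualified, so the next rule applies.
Among Osei and Romero, alphabetically by surname: Osei before Romero.
Novak, Ruiz, Ferreira, Bianchi and Yilmaz all have classification seniority date Mar 6, 2011, so the next rule applies.
Among Novak, Ruiz, Ferreira, Bianchi and Yilmaz, by employee number (higher first) (reversed rule for this group): Novak (8836) before Ruiz (6893) before Ferreira (4067) before Bianchi and Yilmaz (1974).
Bianchi and Yilmaz are each not shift-lead qualified, so the next rule applies.
Among Bianchi and Yilmaz, alphabetically by surname: Bianchi before Yilmaz.
Order: Saleh, Osei, Romero, Novak, Ruiz, Ferreira, Bianchi, Yilmaz.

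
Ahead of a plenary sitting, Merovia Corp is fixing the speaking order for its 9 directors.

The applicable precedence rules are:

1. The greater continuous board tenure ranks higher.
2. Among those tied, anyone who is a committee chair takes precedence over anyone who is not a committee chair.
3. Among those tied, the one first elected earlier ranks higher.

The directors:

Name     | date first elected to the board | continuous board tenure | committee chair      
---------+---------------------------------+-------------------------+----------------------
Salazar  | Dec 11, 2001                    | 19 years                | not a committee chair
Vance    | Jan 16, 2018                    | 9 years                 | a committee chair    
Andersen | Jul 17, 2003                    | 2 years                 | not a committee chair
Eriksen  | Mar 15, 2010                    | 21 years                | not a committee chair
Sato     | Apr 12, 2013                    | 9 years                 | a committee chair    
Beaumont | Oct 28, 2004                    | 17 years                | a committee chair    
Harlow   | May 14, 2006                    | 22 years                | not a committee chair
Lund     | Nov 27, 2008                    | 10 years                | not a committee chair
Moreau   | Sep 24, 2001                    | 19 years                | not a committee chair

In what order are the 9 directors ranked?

By continuous board tenure (higher first): Harlow (22 years); then Eriksen (21 years); then Moreau and Salazar (both 19 years); then Beaumont (17 years); then Lund (10 years); then Sato and Vance (both 9 years); then Andersen (2 years).
Moreau and Salazar are each not a committee chair, so the next rule applies.
Among Moreau and Salazar, by date first elected to the board (earlier first): Moreau (Sep 24, 2001) before Salazar (Dec 11, 2001).
Sato and Vance are each a committee chair, so the next rule applies.
Among Sato and Vance, by date first elected to the board (earlier first): Sato (Apr 12, 2013) before Vance (Jan 16, 2018).
Full order: Harlow, Eriksen, Moreau, Salazar, Beaumont, Lund, Sato, Vance, Andersen.

Harlow, Eriksen, Moreau, Salazar, Beaumont, Lund, Sato, Vance, Andersen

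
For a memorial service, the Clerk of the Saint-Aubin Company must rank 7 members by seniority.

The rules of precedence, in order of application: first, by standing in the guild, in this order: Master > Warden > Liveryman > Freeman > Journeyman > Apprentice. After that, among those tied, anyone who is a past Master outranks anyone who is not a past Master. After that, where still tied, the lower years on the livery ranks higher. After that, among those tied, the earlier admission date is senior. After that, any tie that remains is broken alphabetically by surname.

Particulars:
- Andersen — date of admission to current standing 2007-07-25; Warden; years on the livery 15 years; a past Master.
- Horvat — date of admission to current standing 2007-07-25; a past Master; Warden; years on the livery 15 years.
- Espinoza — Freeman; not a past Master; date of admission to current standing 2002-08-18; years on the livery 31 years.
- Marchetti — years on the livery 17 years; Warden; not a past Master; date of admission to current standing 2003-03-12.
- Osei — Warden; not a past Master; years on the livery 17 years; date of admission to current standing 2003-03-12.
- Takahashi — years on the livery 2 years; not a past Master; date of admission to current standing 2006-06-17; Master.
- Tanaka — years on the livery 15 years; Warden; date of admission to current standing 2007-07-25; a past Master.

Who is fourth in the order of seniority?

Tanaka

By standing in the guild: Takahashi (Master); then Andersen, Horvat, Tanaka, Marchetti and Osei (Warden); then Espinoza (Freeman).
Among Andersen, Horvat, Tanaka, Marchetti and Osei, a past Master before not a past Master: Andersen, Horvat and Tanaka (a past Master) before Marchetti and Osei (not a past Master).
Andersen, Horvat and Tanaka all have years on the livery 15 years, so the next rule applies.
Andersen, Horvat and Tanaka all have date of admission to current standing 2007-07-25, so the next rule applies.
Among Andersen, Horvat and Tanaka, alphabetically by surname: Andersen before Horvat before Tanaka.
Marchetti and Osei both have years on the livery 17 years, so the next rule applies.
Marchetti and Osei both have date of admission to current standing 2003-03-12, so the next rule applies.
Among Marchetti and Osei, alphabetically by surname: Marchetti before Osei.
Order: Takahashi, Andersen, Horvat, Tanaka, Marchetti, Osei, Espinoza.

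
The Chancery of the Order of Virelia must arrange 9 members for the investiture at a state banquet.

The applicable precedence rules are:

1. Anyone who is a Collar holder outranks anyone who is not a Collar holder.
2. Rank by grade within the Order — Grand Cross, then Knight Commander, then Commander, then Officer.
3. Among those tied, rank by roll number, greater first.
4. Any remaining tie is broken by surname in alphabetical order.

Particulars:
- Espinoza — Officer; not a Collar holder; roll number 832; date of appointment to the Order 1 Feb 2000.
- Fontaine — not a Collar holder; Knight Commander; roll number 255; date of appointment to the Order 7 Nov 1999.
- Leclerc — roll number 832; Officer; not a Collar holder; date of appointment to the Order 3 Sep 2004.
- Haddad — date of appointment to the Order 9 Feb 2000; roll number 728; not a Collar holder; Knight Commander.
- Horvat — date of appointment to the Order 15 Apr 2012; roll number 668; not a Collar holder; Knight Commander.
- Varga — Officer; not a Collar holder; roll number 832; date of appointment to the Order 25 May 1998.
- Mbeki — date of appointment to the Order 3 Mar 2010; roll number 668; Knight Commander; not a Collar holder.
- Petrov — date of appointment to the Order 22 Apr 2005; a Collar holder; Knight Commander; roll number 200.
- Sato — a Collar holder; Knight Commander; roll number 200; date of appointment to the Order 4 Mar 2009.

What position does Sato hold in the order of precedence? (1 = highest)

By the first rule: Petrov and Sato (both a Collar holder); then Haddad, Horvat, Mbeki, Fontaine, Espinoza, Leclerc and Varga (each not a Collar holder).
Petrov and Sato are each Knight Commander, so the next rule applies.
Petrov and Sato both have roll number 200, so the next rule applies.
Among Petrov and Sato, alphabetically by surname: Petrov before Sato.
Among Haddad, Horvat, Mbeki, Fontaine, Espinoza, Leclerc and Varga, by grade within the Order: Haddad, Horvat, Mbeki and Fontaine (Knight Commander) before Espinoza, Leclerc and Varga (Officer).
Among Haddad, Horvat, Mbeki and Fontaine, by roll number (higher first): Haddad (728) before Horvat and Mbeki (668) before Fontaine (255).
Among Horvat and Mbeki, alphabetically by surname: Horvat before Mbeki.
Espinoza, Leclerc and Varga all have roll number 832, so the next rule applies.
Among Espinoza, Leclerc and Varga, alphabetically by surname: Espinoza before Leclerc before Varga.
Order: Petrov, Sato, Haddad, Horvat, Mbeki, Fontaine, Espinoza, Leclerc, Varga. So position 2.

2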